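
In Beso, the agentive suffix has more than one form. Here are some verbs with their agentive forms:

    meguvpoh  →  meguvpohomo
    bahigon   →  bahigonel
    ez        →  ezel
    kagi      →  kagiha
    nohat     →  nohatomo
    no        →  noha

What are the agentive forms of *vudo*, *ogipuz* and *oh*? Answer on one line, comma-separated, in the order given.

The suffix is conditioned by the final sound: -omo when the stem ends in a voiceless consonant (*meguvpoh*, *nohat*); -el when the stem ends in a voiced consonant (*bahigon*, *ez*); -ha when the stem ends in a vowel (*kagi*, *no*).
The final sound of *vudo* is /o/, which is a vowel, so the suffix is -ha, giving *vudoha*.
The final sound of *ogipuz* is /z/, which is a voiced consonant, so the suffix is -el, giving *ogipuzel*.
*oh* — final sound /h/ (a voiceless consonant) → -omo → *ohomo*.

vudoha, ogipuzel, ohomo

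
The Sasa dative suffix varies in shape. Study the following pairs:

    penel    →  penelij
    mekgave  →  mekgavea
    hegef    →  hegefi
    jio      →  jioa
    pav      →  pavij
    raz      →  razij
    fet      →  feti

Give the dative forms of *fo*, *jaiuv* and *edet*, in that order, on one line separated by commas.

foa, jaiuvij, edeti

The pattern is voicing of the final sound: -i when the stem ends in a voiceless consonant (*hegef*, *fet*); -ij when the stem ends in a voiced consonant (*penel*, *pav*, *raz*); -a when the stem ends in a vowel (*mekgave*, *jio*).
*fo*: final sound = /o/, a vowel → -a → *foa*.
*jaiuv*: final sound = /v/, a voiced consonant → -ij → *jaiuvij*.
Since the final sound of *edet* is /t/ (a voiceless consonant), it takes -i, giving *edeti*.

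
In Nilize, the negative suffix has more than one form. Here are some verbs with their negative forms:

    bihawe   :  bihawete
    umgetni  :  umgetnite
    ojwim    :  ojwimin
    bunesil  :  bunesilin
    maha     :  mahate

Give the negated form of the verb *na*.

nate

The pattern is consonant vs. vowel: -in when the stem ends in a consonant (*ojwim*, *bunesil*); -te when the stem ends in a vowel (*bihawe*, *umgetni*, *maha*).
*na* — final sound /a/ (a vowel) → -te → *nate*.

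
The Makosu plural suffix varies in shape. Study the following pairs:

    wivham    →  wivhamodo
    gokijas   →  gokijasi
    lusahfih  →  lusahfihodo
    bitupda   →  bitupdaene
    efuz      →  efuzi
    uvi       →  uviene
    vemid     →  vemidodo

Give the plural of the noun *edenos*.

edenosi

Looking at the final sound of each stem: -i when the stem ends in a sibilant (*gokijas*, *efuz*); -odo when the stem ends in a non-sibilant consonant (*wivham*, *lusahfih*, *vemid*); -ene when the stem ends in a vowel (*bitupda*, *uvi*).
*edenos* — final sound /s/ (a sibilant) → -i → *edenosi*.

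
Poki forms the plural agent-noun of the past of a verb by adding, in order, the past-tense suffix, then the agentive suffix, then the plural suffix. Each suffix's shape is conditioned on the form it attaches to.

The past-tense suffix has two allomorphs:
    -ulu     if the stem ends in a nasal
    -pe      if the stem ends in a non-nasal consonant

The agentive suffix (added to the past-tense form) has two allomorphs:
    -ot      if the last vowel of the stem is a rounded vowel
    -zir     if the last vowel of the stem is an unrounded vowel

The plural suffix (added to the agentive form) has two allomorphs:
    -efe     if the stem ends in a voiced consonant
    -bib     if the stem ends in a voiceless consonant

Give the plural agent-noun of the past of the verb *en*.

*en* — final consonant /n/ (a nasal) → -ulu → *enulu*.
Since the last vowel of the past-tense form *enulu* is /u/ (a rounded vowel), it takes -ot, giving *enuluot*.
The agentive form *enuluot* — final consonant /t/ (voiceless) → -bib → *enuluotbib*.

enuluotbib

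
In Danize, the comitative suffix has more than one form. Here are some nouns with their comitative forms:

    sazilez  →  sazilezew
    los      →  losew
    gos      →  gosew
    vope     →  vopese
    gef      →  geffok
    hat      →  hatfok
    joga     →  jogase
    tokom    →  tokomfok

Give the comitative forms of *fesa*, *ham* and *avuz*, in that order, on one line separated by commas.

The alternation tracks the final sound of the stem — -ew when the stem ends in a sibilant (*sazilez*, *los*, *gos*); -fok when the stem ends in a non-sibilant consonant (*gef*, *hat*, *tokom*); -se when the stem ends in a vowel (*vope*, *joga*).
Since the final sound of *fesa* is /a/ (a vowel), it takes -se, giving *fesase*.
Since the final sound of *ham* is /m/ (a non-sibilant consonant), it takes -fok, giving *hamfok*.
*avuz*: final sound = /z/, a sibilant → -ew → *avuzew*.

fesase, hamfok, avuzew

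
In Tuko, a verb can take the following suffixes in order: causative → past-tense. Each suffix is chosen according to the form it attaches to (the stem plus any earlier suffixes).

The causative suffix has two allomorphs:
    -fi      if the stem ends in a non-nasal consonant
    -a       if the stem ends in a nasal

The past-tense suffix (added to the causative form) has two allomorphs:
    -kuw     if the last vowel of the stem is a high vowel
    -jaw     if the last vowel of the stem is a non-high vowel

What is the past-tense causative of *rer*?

rerfikuw

Since the final consonant of *rer* is /r/ (non-nasal), it takes -fi, giving *rerfi*.
The causative form *rerfi* — last vowel /i/ (a high vowel) → -kuw → *rerfikuw*.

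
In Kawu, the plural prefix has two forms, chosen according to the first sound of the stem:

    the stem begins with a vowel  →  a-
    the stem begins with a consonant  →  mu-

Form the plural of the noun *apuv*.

The first sound of *apuv* is /a/, which is a vowel, so the prefix is a-, giving *aapuv*.

aapuv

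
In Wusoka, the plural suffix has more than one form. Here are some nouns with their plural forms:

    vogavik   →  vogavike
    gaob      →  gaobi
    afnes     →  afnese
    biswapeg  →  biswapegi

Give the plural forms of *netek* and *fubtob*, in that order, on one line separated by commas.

neteke, fubtobi

Looking at the final consonant of each stem: -e when the stem ends in a voiceless consonant (*vogavik*, *afnes*); -i when the stem ends in a voiced consonant (*gaob*, *biswapeg*).
*netek*: final consonant = /k/, voiceless → -e → *neteke*.
The final consonant of *fubtob* is /b/, which is voiced, so the suffix is -i, giving *fubtobi*.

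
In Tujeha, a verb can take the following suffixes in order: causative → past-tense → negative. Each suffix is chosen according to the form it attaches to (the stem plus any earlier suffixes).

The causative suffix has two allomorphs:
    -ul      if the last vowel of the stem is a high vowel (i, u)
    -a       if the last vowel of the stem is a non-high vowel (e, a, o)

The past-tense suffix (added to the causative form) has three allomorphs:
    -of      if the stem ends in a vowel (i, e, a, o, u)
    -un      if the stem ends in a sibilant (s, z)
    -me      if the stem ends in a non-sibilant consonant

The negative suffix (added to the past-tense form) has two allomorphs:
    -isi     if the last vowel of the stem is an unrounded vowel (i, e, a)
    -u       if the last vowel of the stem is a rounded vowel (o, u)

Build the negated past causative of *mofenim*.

The last vowel of *mofenim* is /i/, which is a high vowel, so the causative suffix is -ul, giving *mofenimul*.
The final sound of the causative form *mofenimul* is /l/, which is a non-sibilant consonant, so the past-tense suffix is -me, giving *mofenimulme*.
The past-tense form *mofenimulme* — last vowel /e/ (an unrounded vowel) → -isi → *mofenimulmeisi*.

mofenimulmeisi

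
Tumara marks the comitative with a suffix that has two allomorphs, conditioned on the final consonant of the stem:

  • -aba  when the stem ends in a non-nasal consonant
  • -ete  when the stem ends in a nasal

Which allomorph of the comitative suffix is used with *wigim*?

*wigim*: final consonant = /m/, a nasal → -ete.

-ete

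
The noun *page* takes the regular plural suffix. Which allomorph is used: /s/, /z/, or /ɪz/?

/ɪz/

The stem *page* ends in a sibilant (/s, z, ʃ, ʒ, tʃ, dʒ/).
The plural suffix surfaces as /ɪz/ after sibilants, /s/ after other voiceless consonants, and /z/ after other voiced sounds.
So the plural -s on *page* is pronounced /ɪz/.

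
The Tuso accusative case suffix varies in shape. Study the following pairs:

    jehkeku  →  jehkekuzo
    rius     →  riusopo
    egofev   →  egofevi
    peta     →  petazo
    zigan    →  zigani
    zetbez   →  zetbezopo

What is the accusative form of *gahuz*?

The alternation tracks the final sound of the stem — -opo when the stem ends in a sibilant (*rius*, *zetbez*); -i when the stem ends in a non-sibilant consonant (*egofev*, *zigan*); -zo when the stem ends in a vowel (*jehkeku*, *peta*).
*gahuz*: final sound = /z/, a sibilant → -opo → *gahuzopo*.

gahuzopo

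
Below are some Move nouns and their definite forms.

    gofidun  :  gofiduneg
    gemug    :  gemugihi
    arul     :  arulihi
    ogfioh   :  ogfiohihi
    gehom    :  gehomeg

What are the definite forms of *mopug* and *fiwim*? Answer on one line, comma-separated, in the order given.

mopugihi, fiwimeg

The alternation tracks the final consonant of the stem — -eg when the stem ends in a nasal (*gofidun*, *gehom*); -ihi when the stem ends in a non-nasal consonant (*gemug*, *arul*, *ogfioh*).
The final consonant of *mopug* is /g/, which is non-nasal, so the suffix is -ihi, giving *mopugihi*.
The final consonant of *fiwim* is /m/, which is a nasal, so the suffix is -eg, giving *fiwimeg*.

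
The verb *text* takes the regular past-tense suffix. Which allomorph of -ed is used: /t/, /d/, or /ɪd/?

/ɪd/

The stem *text* ends in /t/ or /d/.
The -ed suffix is realized as /ɪd/ after /t, d/; as /t/ after other voiceless consonants; and as /d/ after other voiced sounds.
So -ed on *text* is pronounced /ɪd/.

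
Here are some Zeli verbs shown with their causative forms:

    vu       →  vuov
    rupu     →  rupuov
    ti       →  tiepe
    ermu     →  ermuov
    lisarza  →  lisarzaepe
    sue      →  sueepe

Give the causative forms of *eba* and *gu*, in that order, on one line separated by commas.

ebaepe, guov

Looking at the last vowel of each stem: -ov when the last vowel of the stem is a rounded vowel (*vu*, *rupu*, *ermu*); -epe when the last vowel of the stem is an unrounded vowel (*ti*, *lisarza*, *sue*).
*eba* — last vowel /a/ (an unrounded vowel) → -epe → *ebaepe*.
Since the last vowel of *gu* is /u/ (a rounded vowel), it takes -ov, giving *guov*.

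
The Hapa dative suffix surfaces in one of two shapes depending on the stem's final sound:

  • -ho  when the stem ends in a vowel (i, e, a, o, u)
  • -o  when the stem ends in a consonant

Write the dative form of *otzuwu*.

otzuwuho

*otzuwu*: final sound = /u/, a vowel → -ho → *otzuwuho*.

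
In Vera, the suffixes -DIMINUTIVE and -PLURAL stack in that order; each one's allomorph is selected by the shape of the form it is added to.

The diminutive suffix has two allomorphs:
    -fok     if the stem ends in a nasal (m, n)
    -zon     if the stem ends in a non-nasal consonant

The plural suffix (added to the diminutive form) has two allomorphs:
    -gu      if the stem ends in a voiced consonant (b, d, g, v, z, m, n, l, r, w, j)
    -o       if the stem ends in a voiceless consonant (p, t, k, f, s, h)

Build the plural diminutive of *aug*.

The final consonant of *aug* is /g/, which is non-nasal, so the diminutive suffix is -zon, giving *augzon*.
The final consonant of the diminutive form *augzon* is /n/, which is voiced, so the plural suffix is -gu, giving *augzongu*.

augzongu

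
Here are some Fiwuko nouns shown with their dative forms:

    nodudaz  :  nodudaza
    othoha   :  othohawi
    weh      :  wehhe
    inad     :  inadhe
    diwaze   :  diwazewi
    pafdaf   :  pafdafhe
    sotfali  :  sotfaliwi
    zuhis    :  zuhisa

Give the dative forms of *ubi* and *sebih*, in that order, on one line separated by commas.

The suffix is conditioned by the final sound: -a when the stem ends in a sibilant (*nodudaz*, *zuhis*); -he when the stem ends in a non-sibilant consonant (*weh*, *inad*, *pafdaf*); -wi when the stem ends in a vowel (*othoha*, *diwaze*, *sotfali*).
The final sound of *ubi* is /i/, which is a vowel, so the suffix is -wi, giving *ubiwi*.
*sebih* — final sound /h/ (a non-sibilant consonant) → -he → *sebihhe*.

ubiwi, sebihhe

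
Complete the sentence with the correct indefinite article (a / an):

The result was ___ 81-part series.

The indefinite article is chosen by the initial *sound* of the following word, not its spelling.
The number *81* is spoken "eighty-…", beginning with /ˈeɪti/ — a vowel sound.
So the article is *an*: The result was an 81-part series.

an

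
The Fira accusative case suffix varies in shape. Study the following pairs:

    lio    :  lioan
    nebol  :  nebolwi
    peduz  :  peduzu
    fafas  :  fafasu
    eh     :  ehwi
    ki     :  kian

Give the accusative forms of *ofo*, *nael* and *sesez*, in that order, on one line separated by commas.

ofoan, naelwi, sesezu

The pattern is sibilance of the final sound: -u when the stem ends in a sibilant (*peduz*, *fafas*); -wi when the stem ends in a non-sibilant consonant (*nebol*, *eh*); -an when the stem ends in a vowel (*lio*, *ki*).
The final sound of *ofo* is /o/, which is a vowel, so the suffix is -an, giving *ofoan*.
*nael*: final sound = /l/, a non-sibilant consonant → -wi → *naelwi*.
*sesez* — final sound /z/ (a sibilant) → -u → *sesezu*.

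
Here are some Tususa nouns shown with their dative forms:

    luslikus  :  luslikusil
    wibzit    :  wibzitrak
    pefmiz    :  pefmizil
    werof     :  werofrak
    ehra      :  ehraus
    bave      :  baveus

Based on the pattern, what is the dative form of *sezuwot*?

The pattern is sibilance of the final sound: -il when the stem ends in a sibilant (*luslikus*, *pefmiz*); -rak when the stem ends in a non-sibilant consonant (*wibzit*, *werof*); -us when the stem ends in a vowel (*ehra*, *bave*).
*sezuwot* — final sound /t/ (a non-sibilant consonant) → -rak → *sezuwotrak*.

sezuwotrak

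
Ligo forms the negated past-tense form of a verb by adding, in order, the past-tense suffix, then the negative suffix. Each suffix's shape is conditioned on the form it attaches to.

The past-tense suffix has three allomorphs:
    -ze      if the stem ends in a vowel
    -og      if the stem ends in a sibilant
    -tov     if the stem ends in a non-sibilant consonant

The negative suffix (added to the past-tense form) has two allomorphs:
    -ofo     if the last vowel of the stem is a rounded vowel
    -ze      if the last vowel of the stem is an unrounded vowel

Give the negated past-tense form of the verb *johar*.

johartovofo

Since the final sound of *johar* is /r/ (a non-sibilant consonant), it takes -tov, giving *johartov*.
The past-tense form *johartov*: last vowel = /o/, a rounded vowel → -ofo → *johartovofo*.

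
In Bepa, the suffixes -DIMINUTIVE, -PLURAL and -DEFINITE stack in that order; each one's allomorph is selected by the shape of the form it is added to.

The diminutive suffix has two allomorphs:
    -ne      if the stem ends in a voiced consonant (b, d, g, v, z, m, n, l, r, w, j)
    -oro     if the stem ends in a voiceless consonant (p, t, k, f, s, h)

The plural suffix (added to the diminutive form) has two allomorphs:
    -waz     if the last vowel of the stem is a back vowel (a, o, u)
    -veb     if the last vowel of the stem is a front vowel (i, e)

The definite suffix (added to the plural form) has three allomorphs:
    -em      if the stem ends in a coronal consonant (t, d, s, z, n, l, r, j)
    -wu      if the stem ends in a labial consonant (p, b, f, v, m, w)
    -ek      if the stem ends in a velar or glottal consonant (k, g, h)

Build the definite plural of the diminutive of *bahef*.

*bahef* — final consonant /f/ (voiceless) → -oro → *baheforo*.
The last vowel of the diminutive form *baheforo* is /o/, which is a back vowel, so the plural suffix is -waz, giving *baheforowaz*.
The plural form *baheforowaz*: final consonant = /z/, coronal → -em → *baheforowazem*.

baheforowazem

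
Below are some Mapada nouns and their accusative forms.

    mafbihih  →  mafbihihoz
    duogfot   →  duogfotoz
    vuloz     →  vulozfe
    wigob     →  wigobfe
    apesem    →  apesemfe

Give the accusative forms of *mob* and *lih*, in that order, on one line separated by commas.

mobfe, lihoz

The pattern is voicing of the final consonant: -oz when the stem ends in a voiceless consonant (*mafbihih*, *duogfot*); -fe when the stem ends in a voiced consonant (*vuloz*, *wigob*, *apesem*).
*mob*: final consonant = /b/, voiced → -fe → *mobfe*.
*lih*: final consonant = /h/, voiceless → -oz → *lihoz*.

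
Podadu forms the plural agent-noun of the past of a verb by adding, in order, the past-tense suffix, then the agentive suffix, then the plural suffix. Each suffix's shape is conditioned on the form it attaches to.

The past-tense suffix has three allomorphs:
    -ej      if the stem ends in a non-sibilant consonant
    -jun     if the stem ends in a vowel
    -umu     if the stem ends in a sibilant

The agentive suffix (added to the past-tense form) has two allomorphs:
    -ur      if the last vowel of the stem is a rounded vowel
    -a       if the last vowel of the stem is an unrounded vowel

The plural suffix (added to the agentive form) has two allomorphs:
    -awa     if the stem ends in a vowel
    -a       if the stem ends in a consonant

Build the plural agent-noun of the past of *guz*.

guzumuura

*guz*: final sound = /z/, a sibilant → -umu → *guzumu*.
The last vowel of the past-tense form *guzumu* is /u/, which is a rounded vowel, so the agentive suffix is -ur, giving *guzumuur*.
The agentive form *guzumuur*: final sound = /r/, a consonant → -a → *guzumuura*.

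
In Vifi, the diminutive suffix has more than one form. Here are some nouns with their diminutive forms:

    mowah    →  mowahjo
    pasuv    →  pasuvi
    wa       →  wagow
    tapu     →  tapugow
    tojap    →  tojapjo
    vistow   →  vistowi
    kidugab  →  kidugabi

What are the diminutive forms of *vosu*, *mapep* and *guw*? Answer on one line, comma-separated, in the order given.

The pattern is voicing of the final sound: -jo when the stem ends in a voiceless consonant (*mowah*, *tojap*); -i when the stem ends in a voiced consonant (*pasuv*, *vistow*, *kidugab*); -gow when the stem ends in a vowel (*wa*, *tapu*).
*vosu* — final sound /u/ (a vowel) → -gow → *vosugow*.
*mapep* — final sound /p/ (a voiceless consonant) → -jo → *mapepjo*.
*guw*: final sound = /w/, a voiced consonant → -i → *guwi*.

vosugow, mapepjo, guwi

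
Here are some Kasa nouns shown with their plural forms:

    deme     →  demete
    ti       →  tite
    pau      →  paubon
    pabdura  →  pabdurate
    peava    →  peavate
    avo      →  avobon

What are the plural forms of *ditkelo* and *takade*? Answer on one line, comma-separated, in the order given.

The suffix is conditioned by the last vowel: -bon when the last vowel of the stem is a rounded vowel (*pau*, *avo*); -te when the last vowel of the stem is an unrounded vowel (*deme*, *ti*, *pabdura*, *peava*).
*ditkelo* — last vowel /o/ (a rounded vowel) → -bon → *ditkelobon*.
*takade*: last vowel = /e/, an unrounded vowel → -te → *takadete*.

ditkelobon, takadete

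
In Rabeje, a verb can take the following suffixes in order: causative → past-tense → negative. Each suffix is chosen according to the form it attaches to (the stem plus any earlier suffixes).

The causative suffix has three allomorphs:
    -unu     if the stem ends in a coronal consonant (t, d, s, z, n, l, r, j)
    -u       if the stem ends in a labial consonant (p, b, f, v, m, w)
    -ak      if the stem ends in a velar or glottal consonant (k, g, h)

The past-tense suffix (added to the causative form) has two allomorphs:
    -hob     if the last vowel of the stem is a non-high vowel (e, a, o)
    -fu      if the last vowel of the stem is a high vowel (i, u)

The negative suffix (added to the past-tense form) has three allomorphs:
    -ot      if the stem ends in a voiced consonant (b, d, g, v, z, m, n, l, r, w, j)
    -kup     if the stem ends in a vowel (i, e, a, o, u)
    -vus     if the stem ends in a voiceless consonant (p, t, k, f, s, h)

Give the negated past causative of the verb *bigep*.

The final consonant of *bigep* is /p/, which is labial, so the causative suffix is -u, giving *bigepu*.
The causative form *bigepu* — last vowel /u/ (a high vowel) → -fu → *bigepufu*.
Since the final sound of the past-tense form *bigepufu* is /u/ (a vowel), it takes -kup, giving *bigepufukup*.

bigepufukup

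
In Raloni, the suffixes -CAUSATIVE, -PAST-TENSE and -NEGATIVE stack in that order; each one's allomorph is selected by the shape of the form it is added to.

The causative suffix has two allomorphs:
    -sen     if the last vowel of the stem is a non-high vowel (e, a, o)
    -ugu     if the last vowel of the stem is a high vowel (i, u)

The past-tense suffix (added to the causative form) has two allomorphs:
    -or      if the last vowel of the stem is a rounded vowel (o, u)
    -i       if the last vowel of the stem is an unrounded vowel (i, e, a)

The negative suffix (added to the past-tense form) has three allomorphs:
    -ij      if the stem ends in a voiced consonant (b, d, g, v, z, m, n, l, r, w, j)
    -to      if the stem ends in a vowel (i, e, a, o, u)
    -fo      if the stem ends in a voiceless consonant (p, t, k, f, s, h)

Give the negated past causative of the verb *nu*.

The last vowel of *nu* is /u/, which is a high vowel, so the causative suffix is -ugu, giving *nuugu*.
The causative form *nuugu* — last vowel /u/ (a rounded vowel) → -or → *nuuguor*.
The final sound of the past-tense form *nuuguor* is /r/, which is a voiced consonant, so the negative suffix is -ij, giving *nuuguorij*.

nuuguorij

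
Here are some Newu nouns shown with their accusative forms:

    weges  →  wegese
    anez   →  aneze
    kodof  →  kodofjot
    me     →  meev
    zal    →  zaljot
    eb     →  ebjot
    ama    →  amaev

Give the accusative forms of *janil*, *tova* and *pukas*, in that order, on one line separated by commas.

janiljot, tovaev, pukase

Looking at the final sound of each stem: -e when the stem ends in a sibilant (*weges*, *anez*); -jot when the stem ends in a non-sibilant consonant (*kodof*, *zal*, *eb*); -ev when the stem ends in a vowel (*me*, *ama*).
*janil*: final sound = /l/, a non-sibilant consonant → -jot → *janiljot*.
*tova*: final sound = /a/, a vowel → -ev → *tovaev*.
Since the final sound of *pukas* is /s/ (a sibilant), it takes -e, giving *pukase*.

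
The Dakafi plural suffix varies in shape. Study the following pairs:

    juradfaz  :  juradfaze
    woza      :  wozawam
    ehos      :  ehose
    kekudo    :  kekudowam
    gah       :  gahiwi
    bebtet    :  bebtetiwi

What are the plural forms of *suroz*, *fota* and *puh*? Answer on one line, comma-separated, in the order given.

The pattern is sibilance of the final sound: -e when the stem ends in a sibilant (*juradfaz*, *ehos*); -iwi when the stem ends in a non-sibilant consonant (*gah*, *bebtet*); -wam when the stem ends in a vowel (*woza*, *kekudo*).
Since the final sound of *suroz* is /z/ (a sibilant), it takes -e, giving *suroze*.
Since the final sound of *fota* is /a/ (a vowel), it takes -wam, giving *fotawam*.
*puh* — final sound /h/ (a non-sibilant consonant) → -iwi → *puhiwi*.

suroze, fotawam, puhiwi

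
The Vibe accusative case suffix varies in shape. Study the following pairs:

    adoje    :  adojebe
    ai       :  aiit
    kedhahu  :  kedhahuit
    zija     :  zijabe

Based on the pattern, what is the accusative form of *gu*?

guit

The suffix is conditioned by the last vowel: -it when the last vowel of the stem is a high vowel (*ai*, *kedhahu*); -be when the last vowel of the stem is a non-high vowel (*adoje*, *zija*).
The last vowel of *gu* is /u/, which is a high vowel, so the suffix is -it, giving *guit*.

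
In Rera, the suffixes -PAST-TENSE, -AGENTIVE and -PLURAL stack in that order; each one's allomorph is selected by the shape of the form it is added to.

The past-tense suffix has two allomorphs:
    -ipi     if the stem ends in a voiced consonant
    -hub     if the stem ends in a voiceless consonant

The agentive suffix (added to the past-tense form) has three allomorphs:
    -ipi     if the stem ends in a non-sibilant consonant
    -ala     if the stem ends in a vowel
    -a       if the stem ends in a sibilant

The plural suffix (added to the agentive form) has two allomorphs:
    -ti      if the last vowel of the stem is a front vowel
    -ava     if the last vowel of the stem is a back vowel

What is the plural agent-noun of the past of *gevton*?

gevtonipialaava

*gevton* — final consonant /n/ (voiced) → -ipi → *gevtonipi*.
Since the final sound of the past-tense form *gevtonipi* is /i/ (a vowel), it takes -ala, giving *gevtonipiala*.
Since the last vowel of the agentive form *gevtonipiala* is /a/ (a back vowel), it takes -ava, giving *gevtonipialaava*.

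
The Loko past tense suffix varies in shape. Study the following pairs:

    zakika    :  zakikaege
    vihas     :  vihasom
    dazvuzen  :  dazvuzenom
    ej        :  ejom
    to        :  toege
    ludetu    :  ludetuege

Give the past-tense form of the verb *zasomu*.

The alternation tracks the final sound of the stem — -om when the stem ends in a consonant (*vihas*, *dazvuzen*, *ej*); -ege when the stem ends in a vowel (*zakika*, *to*, *ludetu*).
*zasomu* — final sound /u/ (a vowel) → -ege → *zasomuege*.

zasomuege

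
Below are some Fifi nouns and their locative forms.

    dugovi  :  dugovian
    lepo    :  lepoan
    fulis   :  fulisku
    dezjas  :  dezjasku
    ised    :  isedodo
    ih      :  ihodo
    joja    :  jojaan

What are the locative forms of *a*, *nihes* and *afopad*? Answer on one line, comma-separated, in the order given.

The alternation tracks the final sound of the stem — -ku when the stem ends in a sibilant (*fulis*, *dezjas*); -odo when the stem ends in a non-sibilant consonant (*ised*, *ih*); -an when the stem ends in a vowel (*dugovi*, *lepo*, *joja*).
*a*: final sound = /a/, a vowel → -an → *aan*.
The final sound of *nihes* is /s/, which is a sibilant, so the suffix is -ku, giving *nihesku*.
*afopad* — final sound /d/ (a non-sibilant consonant) → -odo → *afopadodo*.

aan, nihesku, afopadodo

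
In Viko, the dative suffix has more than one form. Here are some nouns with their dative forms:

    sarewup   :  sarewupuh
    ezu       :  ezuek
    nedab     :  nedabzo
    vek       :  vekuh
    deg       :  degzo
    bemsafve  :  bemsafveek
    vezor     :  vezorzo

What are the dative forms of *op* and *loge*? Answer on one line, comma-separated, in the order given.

Looking at the final sound of each stem: -uh when the stem ends in a voiceless consonant (*sarewup*, *vek*); -zo when the stem ends in a voiced consonant (*nedab*, *deg*, *vezor*); -ek when the stem ends in a vowel (*ezu*, *bemsafve*).
The final sound of *op* is /p/, which is a voiceless consonant, so the suffix is -uh, giving *opuh*.
Since the final sound of *loge* is /e/ (a vowel), it takes -ek, giving *logeek*.

opuh, logeek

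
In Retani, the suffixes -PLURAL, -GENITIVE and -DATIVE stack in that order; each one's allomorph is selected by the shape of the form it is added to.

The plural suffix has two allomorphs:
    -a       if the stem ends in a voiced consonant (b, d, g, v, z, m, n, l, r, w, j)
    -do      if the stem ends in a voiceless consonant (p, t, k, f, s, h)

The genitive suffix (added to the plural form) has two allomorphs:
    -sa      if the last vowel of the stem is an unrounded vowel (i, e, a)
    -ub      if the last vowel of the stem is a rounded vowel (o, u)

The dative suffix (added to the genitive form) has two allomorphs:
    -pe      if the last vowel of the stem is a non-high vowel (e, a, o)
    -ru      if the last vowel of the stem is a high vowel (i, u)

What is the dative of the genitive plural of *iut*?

The final consonant of *iut* is /t/, which is voiceless, so the plural suffix is -do, giving *iutdo*.
The plural form *iutdo* — last vowel /o/ (a rounded vowel) → -ub → *iutdoub*.
The genitive form *iutdoub* — last vowel /u/ (a high vowel) → -ru → *iutdoubru*.

iutdoubru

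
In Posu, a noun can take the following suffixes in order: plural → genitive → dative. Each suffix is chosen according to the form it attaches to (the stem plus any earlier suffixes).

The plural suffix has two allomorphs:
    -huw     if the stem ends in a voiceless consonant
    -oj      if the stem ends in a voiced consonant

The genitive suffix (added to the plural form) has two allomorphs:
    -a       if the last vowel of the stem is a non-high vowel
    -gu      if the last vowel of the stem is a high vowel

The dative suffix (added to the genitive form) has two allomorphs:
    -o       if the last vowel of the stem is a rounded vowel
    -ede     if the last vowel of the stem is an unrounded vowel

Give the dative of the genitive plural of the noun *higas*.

higashuwguo

*higas*: final consonant = /s/, voiceless → -huw → *higashuw*.
The last vowel of the plural form *higashuw* is /u/, which is a high vowel, so the genitive suffix is -gu, giving *higashuwgu*.
Since the last vowel of the genitive form *higashuwgu* is /u/ (a rounded vowel), it takes -o, giving *higashuwguo*.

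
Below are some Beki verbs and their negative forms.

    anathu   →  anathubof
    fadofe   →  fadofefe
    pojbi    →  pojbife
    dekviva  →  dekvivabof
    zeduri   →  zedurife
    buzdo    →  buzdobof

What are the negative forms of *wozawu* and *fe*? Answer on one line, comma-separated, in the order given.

The alternation tracks the last vowel of the stem — -fe when the last vowel of the stem is a front vowel (*fadofe*, *pojbi*, *zeduri*); -bof when the last vowel of the stem is a back vowel (*anathu*, *dekviva*, *buzdo*).
Since the last vowel of *wozawu* is /u/ (a back vowel), it takes -bof, giving *wozawubof*.
Since the last vowel of *fe* is /e/ (a front vowel), it takes -fe, giving *fefe*.

wozawubof, fefe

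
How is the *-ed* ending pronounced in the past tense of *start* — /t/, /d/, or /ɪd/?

/ɪd/

The stem *start* ends in /t/ or /d/.
The -ed suffix is realized as /ɪd/ after /t, d/; as /t/ after other voiceless consonants; and as /d/ after other voiced sounds.
So -ed on *start* is pronounced /ɪd/.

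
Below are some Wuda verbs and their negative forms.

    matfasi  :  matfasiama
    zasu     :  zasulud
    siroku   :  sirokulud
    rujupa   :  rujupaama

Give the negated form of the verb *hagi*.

The suffix is conditioned by the last vowel: -lud when the last vowel of the stem is a rounded vowel (*zasu*, *siroku*); -ama when the last vowel of the stem is an unrounded vowel (*matfasi*, *rujupa*).
*hagi*: last vowel = /i/, an unrounded vowel → -ama → *hagiama*.

hagiama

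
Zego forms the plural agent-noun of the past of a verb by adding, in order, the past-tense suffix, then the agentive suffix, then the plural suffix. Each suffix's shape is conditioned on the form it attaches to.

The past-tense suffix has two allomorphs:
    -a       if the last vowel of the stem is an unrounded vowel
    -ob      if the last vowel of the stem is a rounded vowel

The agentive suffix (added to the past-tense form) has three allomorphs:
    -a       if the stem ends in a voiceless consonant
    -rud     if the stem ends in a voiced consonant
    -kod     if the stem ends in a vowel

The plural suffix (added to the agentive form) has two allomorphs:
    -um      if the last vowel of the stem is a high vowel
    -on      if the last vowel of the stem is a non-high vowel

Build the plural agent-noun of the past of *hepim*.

The last vowel of *hepim* is /i/, which is an unrounded vowel, so the past-tense suffix is -a, giving *hepima*.
Since the final sound of the past-tense form *hepima* is /a/ (a vowel), it takes -kod, giving *hepimakod*.
The agentive form *hepimakod*: last vowel = /o/, a non-high vowel → -on → *hepimakodon*.

hepimakodon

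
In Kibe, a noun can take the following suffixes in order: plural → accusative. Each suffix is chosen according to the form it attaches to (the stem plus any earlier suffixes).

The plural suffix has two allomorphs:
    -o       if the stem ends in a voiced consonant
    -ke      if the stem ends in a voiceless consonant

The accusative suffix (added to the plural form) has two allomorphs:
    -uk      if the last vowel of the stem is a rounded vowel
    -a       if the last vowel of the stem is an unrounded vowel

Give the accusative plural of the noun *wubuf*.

The final consonant of *wubuf* is /f/, which is voiceless, so the plural suffix is -ke, giving *wubufke*.
The last vowel of the plural form *wubufke* is /e/, which is an unrounded vowel, so the accusative suffix is -a, giving *wubufkea*.

wubufkea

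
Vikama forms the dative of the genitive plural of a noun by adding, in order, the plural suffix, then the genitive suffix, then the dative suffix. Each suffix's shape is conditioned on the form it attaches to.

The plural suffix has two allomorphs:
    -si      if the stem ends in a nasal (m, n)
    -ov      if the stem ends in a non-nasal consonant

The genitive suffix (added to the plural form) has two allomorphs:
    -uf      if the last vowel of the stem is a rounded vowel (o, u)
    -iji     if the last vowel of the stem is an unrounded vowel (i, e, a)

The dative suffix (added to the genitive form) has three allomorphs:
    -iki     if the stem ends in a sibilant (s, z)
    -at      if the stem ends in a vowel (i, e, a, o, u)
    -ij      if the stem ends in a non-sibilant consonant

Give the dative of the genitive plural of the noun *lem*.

The final consonant of *lem* is /m/, which is a nasal, so the plural suffix is -si, giving *lemsi*.
The plural form *lemsi*: last vowel = /i/, an unrounded vowel → -iji → *lemsiiji*.
Since the final sound of the genitive form *lemsiiji* is /i/ (a vowel), it takes -at, giving *lemsiijiat*.

lemsiijiat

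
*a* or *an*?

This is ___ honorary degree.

an

The indefinite article is chosen by the initial *sound* of the following word, not its spelling.
*honorary* begins with the sound /ɒ/ (silent h) — a vowel sound.
So the article is *an*: This is an honorary degree.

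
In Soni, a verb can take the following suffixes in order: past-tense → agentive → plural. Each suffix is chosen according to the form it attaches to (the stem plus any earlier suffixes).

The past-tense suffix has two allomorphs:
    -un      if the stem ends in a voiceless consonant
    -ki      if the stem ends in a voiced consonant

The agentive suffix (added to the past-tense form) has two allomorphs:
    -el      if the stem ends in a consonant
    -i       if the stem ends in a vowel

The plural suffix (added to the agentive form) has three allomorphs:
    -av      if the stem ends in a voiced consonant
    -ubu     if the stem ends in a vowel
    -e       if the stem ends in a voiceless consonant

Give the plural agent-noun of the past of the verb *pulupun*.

The final consonant of *pulupun* is /n/, which is voiced, so the past-tense suffix is -ki, giving *pulupunki*.
Since the final sound of the past-tense form *pulupunki* is /i/ (a vowel), it takes -i, giving *pulupunkii*.
The agentive form *pulupunkii* — final sound /i/ (a vowel) → -ubu → *pulupunkiiubu*.

pulupunkiiubu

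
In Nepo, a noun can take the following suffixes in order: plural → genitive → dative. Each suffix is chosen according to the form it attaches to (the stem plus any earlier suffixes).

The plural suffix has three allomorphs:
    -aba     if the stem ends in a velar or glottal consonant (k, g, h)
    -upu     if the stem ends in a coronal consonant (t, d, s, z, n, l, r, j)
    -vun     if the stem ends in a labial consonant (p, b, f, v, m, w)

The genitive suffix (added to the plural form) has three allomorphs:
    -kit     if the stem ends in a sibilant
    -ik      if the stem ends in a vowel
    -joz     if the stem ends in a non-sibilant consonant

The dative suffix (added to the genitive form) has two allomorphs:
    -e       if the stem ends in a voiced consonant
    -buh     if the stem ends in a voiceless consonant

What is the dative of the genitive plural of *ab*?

*ab*: final consonant = /b/, labial → -vun → *abvun*.
The plural form *abvun* — final sound /n/ (a non-sibilant consonant) → -joz → *abvunjoz*.
The genitive form *abvunjoz* — final consonant /z/ (voiced) → -e → *abvunjoze*.

abvunjoze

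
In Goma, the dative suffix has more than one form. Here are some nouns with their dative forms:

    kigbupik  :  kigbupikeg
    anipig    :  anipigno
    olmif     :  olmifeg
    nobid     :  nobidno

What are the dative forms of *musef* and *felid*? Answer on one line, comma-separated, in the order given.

musefeg, felidno

The pattern is voicing of the final consonant: -eg when the stem ends in a voiceless consonant (*kigbupik*, *olmif*); -no when the stem ends in a voiced consonant (*anipig*, *nobid*).
The final consonant of *musef* is /f/, which is voiceless, so the suffix is -eg, giving *musefeg*.
*felid*: final consonant = /d/, voiced → -no → *felidno*.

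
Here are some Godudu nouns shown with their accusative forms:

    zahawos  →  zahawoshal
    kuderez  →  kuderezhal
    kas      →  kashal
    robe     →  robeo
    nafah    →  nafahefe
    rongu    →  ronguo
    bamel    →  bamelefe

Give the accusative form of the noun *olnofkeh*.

Looking at the final sound of each stem: -hal when the stem ends in a sibilant (*zahawos*, *kuderez*, *kas*); -efe when the stem ends in a non-sibilant consonant (*nafah*, *bamel*); -o when the stem ends in a vowel (*robe*, *rongu*).
*olnofkeh* — final sound /h/ (a non-sibilant consonant) → -efe → *olnofkehefe*.

olnofkehefe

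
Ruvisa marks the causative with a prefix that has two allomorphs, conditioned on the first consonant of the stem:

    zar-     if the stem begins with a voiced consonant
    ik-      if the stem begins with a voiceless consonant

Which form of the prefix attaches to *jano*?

The first consonant of *jano* is /j/, which is voiced, so the prefix is zar-.

zar-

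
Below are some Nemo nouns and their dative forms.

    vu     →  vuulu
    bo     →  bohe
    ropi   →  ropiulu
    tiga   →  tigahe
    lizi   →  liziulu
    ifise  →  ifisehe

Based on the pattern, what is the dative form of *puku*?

Looking at the last vowel of each stem: -ulu when the last vowel of the stem is a high vowel (*vu*, *ropi*, *lizi*); -he when the last vowel of the stem is a non-high vowel (*bo*, *tiga*, *ifise*).
The last vowel of *puku* is /u/, which is a high vowel, so the suffix is -ulu, giving *pukuulu*.

pukuulu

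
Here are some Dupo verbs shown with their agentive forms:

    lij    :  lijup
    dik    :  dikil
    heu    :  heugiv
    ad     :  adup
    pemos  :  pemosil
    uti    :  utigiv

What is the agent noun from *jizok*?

Looking at the final sound of each stem: -il when the stem ends in a voiceless consonant (*dik*, *pemos*); -up when the stem ends in a voiced consonant (*lij*, *ad*); -giv when the stem ends in a vowel (*heu*, *uti*).
*jizok*: final sound = /k/, a voiceless consonant → -il → *jizokil*.

jizokil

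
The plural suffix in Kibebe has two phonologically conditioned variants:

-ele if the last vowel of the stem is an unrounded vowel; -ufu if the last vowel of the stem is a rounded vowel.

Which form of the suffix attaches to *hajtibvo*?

Since the last vowel of *hajtibvo* is /o/ (a rounded vowel), it takes -ufu.

-ufu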